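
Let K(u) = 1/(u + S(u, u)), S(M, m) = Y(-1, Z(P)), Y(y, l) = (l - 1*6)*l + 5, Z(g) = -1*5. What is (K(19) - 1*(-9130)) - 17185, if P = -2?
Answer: -636344/79 ≈ -8055.0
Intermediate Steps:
Z(g) = -5
Y(y, l) = 5 + l*(-6 + l) (Y(y, l) = (l - 6)*l + 5 = (-6 + l)*l + 5 = l*(-6 + l) + 5 = 5 + l*(-6 + l))
S(M, m) = 60 (S(M, m) = 5 + (-5)² - 6*(-5) = 5 + 25 + 30 = 60)
K(u) = 1/(60 + u) (K(u) = 1/(u + 60) = 1/(60 + u))
(K(19) - 1*(-9130)) - 17185 = (1/(60 + 19) - 1*(-9130)) - 17185 = (1/79 + 9130) - 17185 = 721271/79 - 17185 = -636344/79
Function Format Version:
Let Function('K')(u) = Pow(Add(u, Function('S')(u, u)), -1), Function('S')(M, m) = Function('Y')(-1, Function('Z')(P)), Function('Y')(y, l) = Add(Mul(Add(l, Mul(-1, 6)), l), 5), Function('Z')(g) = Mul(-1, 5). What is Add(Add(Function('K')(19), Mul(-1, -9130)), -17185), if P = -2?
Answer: Rational(-636344, 79) ≈ -8055.0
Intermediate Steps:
Function('Z')(g) = -5
Function('Y')(y, l) = Add(5, Mul(l, Add(-6, l))) (Function('Y')(y, l) = Add(Mul(Add(l, -6), l), 5) = Add(Mul(Add(-6, l), l), 5) = Add(Mul(l, Add(-6, l)), 5) = Add(5, Mul(l, Add(-6, l))))
Function('S')(M, m) = 60 (Function('S')(M, m) = Add(5, Pow(-5, 2), Mul(-6, -5)) = Add(5, 25, 30) = 60)
Function('K')(u) = Pow(Add(60, u), -1) (Function('K')(u) = Pow(Add(u, 60), -1) = Pow(Add(60, u), -1))
Add(Add(Function('K')(19), Mul(-1, -9130)), -17185) = Add(Add(Pow(Add(60, 19), -1), Mul(-1, -9130)), -17185) = Add(Add(Pow(79, -1), 9130), -17185) = Add(Add(Rational(1, 79), 9130), -17185) = Add(Rational(721271, 79), -17185) = Rational(-636344, 79)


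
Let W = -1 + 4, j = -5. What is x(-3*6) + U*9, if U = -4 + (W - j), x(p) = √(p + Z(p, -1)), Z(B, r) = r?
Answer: 36 + I*√19 ≈ 36.0 + 4.3589*I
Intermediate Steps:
W = 3
x(p) = √(-1 + p) (x(p) = √(p - 1) = √(-1 + p))
U = 4 (U = -4 + (3 - 1*(-5)) = -4 + (3 + 5) = -4 + 8 = 4)
x(-3*6) + U*9 = √(-1 - 3*6) + 4*9 = √(-1 - 18) + 36 = √(-19) + 36 = I*√19 + 36 = 36 + I*√19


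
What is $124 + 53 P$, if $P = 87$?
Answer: $4735$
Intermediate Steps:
$124 + 53 P = 124 + 53 \cdot 87 = 124 + 4611 = 4735$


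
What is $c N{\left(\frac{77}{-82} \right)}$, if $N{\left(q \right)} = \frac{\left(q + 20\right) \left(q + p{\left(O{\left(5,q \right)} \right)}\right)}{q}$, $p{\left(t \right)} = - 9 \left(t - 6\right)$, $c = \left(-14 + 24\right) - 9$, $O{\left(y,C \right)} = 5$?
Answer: $- \frac{1033143}{6314} \approx -163.63$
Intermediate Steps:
$c = 1$ ($c = 10 - 9 = 1$)
$p{\left(t \right)} = 54 - 9 t$ ($p{\left(t \right)} = - 9 \left(-6 + t\right) = 54 - 9 t$)
$N{\left(q \right)} = \frac{\left(9 + q\right) \left(20 + q\right)}{q}$ ($N{\left(q \right)} = \frac{\left(q + 20\right) \left(q + \left(54 - 45\right)\right)}{q} = \frac{\left(20 + q\right) \left(q + \left(54 - 45\right)\right)}{q} = \frac{\left(20 + q\right) \left(q + 9\right)}{q} = \frac{\left(20 + q\right) \left(9 + q\right)}{q} = \frac{\left(9 + q\right) \left(20 + q\right)}{q}$)
$c N{\left(\frac{77}{-82} \right)} = 1 \left(29 + \frac{77}{-82} + \frac{180}{77 \frac{1}{-82}}\right) = 1 \left(29 + 77 \left(- \frac{1}{82}\right) + \frac{180}{77 \left(- \frac{1}{82}\right)}\right) = 1 \left(29 - \frac{77}{82} + \frac{180}{- \frac{77}{82}}\right) = 1 \left(29 - \frac{77}{82} + 180 \left(- \frac{82}{77}\right)\right) = 1 \left(29 - \frac{77}{82} - \frac{14760}{77}\right) = 1 \left(- \frac{1033143}{6314}\right) = - \frac{1033143}{6314}$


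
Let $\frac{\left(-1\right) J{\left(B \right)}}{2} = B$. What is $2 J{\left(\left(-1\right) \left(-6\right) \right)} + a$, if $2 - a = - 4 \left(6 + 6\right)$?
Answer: $26$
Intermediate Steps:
$J{\left(B \right)} = - 2 B$
$a = 50$ ($a = 2 - - 4 \left(6 + 6\right) = 2 - \left(-4\right) 12 = 2 - -48 = 2 + 48 = 50$)
$2 J{\left(\left(-1\right) \left(-6\right) \right)} + a = 2 \left(- 2 \left(\left(-1\right) \left(-6\right)\right)\right) + 50 = 2 \left(\left(-2\right) 6\right) + 50 = 2 \left(-12\right) + 50 = -24 + 50 = 26$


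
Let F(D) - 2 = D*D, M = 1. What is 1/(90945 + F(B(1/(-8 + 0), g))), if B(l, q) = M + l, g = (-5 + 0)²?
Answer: 64/5820657 ≈ 1.0995e-5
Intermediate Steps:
g = 25 (g = (-5)² = 25)
B(l, q) = 1 + l
F(D) = 2 + D² (F(D) = 2 + D*D = 2 + D²)
1/(90945 + F(B(1/(-8 + 0), g))) = 1/(90945 + (2 + (1 + 1/(-8 + 0))²)) = 1/(90945 + (2 + (1 + 1/(-8))²)) = 1/(90945 + (2 + (1 - ⅛)²)) = 1/(90945 + (2 + (7/8)²)) = 1/(90945 + (2 + 49/64)) = 1/(90945 + 177/64) = 1/(5820657/64) = 64/5820657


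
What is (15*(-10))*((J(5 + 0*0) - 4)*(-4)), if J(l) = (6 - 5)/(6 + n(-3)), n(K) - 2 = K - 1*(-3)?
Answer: -2325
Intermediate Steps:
n(K) = 5 + K (n(K) = 2 + (K - 1*(-3)) = 2 + (K + 3) = 2 + (3 + K) = 5 + K)
J(l) = ⅛ (J(l) = (6 - 5)/(6 + (5 - 3)) = 1/(6 + 2) = 1/8 = 1*(⅛) = ⅛)
(15*(-10))*((J(5 + 0*0) - 4)*(-4)) = (15*(-10))*((⅛ - 4)*(-4)) = -(-2325)*(-4)/4 = -150*31/2 = -2325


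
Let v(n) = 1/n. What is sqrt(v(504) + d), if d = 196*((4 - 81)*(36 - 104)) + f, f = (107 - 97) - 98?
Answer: sqrt(7240641422)/84 ≈ 1013.0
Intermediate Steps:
f = -88 (f = 10 - 98 = -88)
d = 1026168 (d = 196*((4 - 81)*(36 - 104)) - 88 = 196*(-77*(-68)) - 88 = 196*5236 - 88 = 1026256 - 88 = 1026168)
sqrt(v(504) + d) = sqrt(1/504 + 1026168) = sqrt(517188673/504) = sqrt(7240641422)/84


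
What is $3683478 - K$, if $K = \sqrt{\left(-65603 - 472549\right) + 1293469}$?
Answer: $3683478 - \sqrt{755317} \approx 3.6826 \cdot 10^{6}$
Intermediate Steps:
$K = \sqrt{755317}$ ($K = \sqrt{-538152 + 1293469} = \sqrt{755317} \approx 869.09$)
$3683478 - K = 3683478 - \sqrt{755317}$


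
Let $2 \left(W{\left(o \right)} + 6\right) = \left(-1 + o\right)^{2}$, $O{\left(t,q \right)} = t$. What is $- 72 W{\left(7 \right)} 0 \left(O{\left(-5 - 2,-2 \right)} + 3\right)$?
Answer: $0$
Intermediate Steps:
$W{\left(o \right)} = -6 + \frac{\left(-1 + o\right)^{2}}{2}$
$- 72 W{\left(7 \right)} 0 \left(O{\left(-5 - 2,-2 \right)} + 3\right) = - 72 \left(-6 + \frac{\left(-1 + 7\right)^{2}}{2}\right) 0 \left(\left(-5 - 2\right) + 3\right) = - 72 \left(-6 + \frac{6^{2}}{2}\right) 0 \left(-7 + 3\right) = - 72 \left(-6 + \frac{1}{2} \cdot 36\right) 0 \left(-4\right) = - 72 \left(-6 + 18\right) 0 = \left(-72\right) 12 \cdot 0 = \left(-864\right) 0 = 0$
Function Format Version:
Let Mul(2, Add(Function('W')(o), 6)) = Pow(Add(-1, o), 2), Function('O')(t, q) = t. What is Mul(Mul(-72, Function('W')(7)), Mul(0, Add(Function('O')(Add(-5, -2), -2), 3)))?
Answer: 0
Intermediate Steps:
Function('W')(o) = Add(-6, Mul(Rational(1, 2), Pow(Add(-1, o), 2)))
Mul(Mul(-72, Function('W')(7)), Mul(0, Add(Function('O')(Add(-5, -2), -2), 3))) = Mul(Mul(-72, Add(-6, Mul(Rational(1, 2), Pow(Add(-1, 7), 2)))), Mul(0, Add(Add(-5, -2), 3))) = Mul(Mul(-72, Add(-6, Mul(Rational(1, 2), Pow(6, 2)))), Mul(0, Add(-7, 3))) = Mul(Mul(-72, Add(-6, Mul(Rational(1, 2), 36))), Mul(0, -4)) = Mul(Mul(-72, Add(-6, 18)), 0) = Mul(Mul(-72, 12), 0) = Mul(-864, 0) = 0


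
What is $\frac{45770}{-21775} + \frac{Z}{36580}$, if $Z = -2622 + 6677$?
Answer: $- \frac{63438759}{31861180} \approx -1.9911$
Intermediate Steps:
$Z = 4055$
$\frac{45770}{-21775} + \frac{Z}{36580} = \frac{45770}{-21775} + \frac{4055}{36580} = 45770 \left(- \frac{1}{21775}\right) + 4055 \cdot \frac{1}{36580} = - \frac{9154}{4355} + \frac{811}{7316} = - \frac{63438759}{31861180}$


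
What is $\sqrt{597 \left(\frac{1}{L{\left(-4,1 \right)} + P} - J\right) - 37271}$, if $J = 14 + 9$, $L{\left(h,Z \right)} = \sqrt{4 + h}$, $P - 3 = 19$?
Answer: $\frac{i \sqrt{24671834}}{22} \approx 225.78 i$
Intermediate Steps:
$P = 22$ ($P = 3 + 19 = 22$)
$J = 23$
$\sqrt{597 \left(\frac{1}{L{\left(-4,1 \right)} + P} - J\right) - 37271} = \sqrt{597 \left(\frac{1}{\sqrt{4 - 4} + 22} - 23\right) - 37271} = \sqrt{597 \left(\frac{1}{\sqrt{0} + 22} - 23\right) - 37271} = \sqrt{597 \left(\frac{1}{0 + 22} - 23\right) - 37271} = \sqrt{597 \left(\frac{1}{22} - 23\right) - 37271} = \sqrt{597 \left(- \frac{505}{22}\right) - 37271} = \sqrt{- \frac{301485}{22} - 37271} = \sqrt{- \frac{1121447}{22}} = \frac{i \sqrt{24671834}}{22}$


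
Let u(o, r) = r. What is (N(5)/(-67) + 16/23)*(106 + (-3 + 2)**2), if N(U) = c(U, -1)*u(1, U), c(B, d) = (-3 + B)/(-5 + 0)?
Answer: 119626/1541 ≈ 77.629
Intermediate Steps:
c(B, d) = 3/5 - B/5 (c(B, d) = (-3 + B)/(-5) = (-3 + B)*(-1/5) = 3/5 - B/5)
N(U) = U*(3/5 - U/5) (N(U) = (3/5 - U/5)*U = U*(3/5 - U/5))
(N(5)/(-67) + 16/23)*(106 + (-3 + 2)**2) = (((1/5)*5*(3 - 1*5))/(-67) + 16/23)*(106 + (-3 + 2)**2) = (((1/5)*5*(3 - 5))*(-1/67) + 16*(1/23))*(106 + (-1)**2) = (((1/5)*5*(-2))*(-1/67) + 16/23)*(106 + 1) = (-2*(-1/67) + 16/23)*107 = (2/67 + 16/23)*107 = (1118/1541)*107 = 119626/1541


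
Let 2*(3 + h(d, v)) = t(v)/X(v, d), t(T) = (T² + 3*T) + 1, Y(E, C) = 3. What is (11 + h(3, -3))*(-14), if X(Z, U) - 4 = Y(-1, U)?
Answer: -113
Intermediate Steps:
X(Z, U) = 7 (X(Z, U) = 4 + 3 = 7)
t(T) = 1 + T² + 3*T
h(d, v) = -41/14 + v²/14 + 3*v/14 (h(d, v) = -3 + ((1 + v² + 3*v)/7)/2 = -3 + ((1 + v² + 3*v)*(⅐))/2 = -3 + (⅐ + v²/7 + 3*v/7)/2 = -3 + (1/14 + v²/14 + 3*v/14) = -41/14 + v²/14 + 3*v/14)
(11 + h(3, -3))*(-14) = (11 + (-41/14 + (1/14)*(-3)² + (3/14)*(-3)))*(-14) = (11 + (-41/14 + (1/14)*9 - 9/14))*(-14) = (11 + (-41/14 + 9/14 - 9/14))*(-14) = (11 - 41/14)*(-14) = (113/14)*(-14) = -113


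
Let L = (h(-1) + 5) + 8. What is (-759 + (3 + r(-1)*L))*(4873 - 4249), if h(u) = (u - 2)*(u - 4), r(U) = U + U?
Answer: -506688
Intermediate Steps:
r(U) = 2*U
h(u) = (-4 + u)*(-2 + u) (h(u) = (-2 + u)*(-4 + u) = (-4 + u)*(-2 + u))
L = 28 (L = ((8 + (-1)² - 6*(-1)) + 5) + 8 = ((8 + 1 + 6) + 5) + 8 = (15 + 5) + 8 = 20 + 8 = 28)
(-759 + (3 + r(-1)*L))*(4873 - 4249) = (-759 + (3 + (2*(-1))*28))*(4873 - 4249) = (-759 + (3 - 2*28))*624 = (-759 + (3 - 56))*624 = (-759 - 53)*624 = -812*624 = -506688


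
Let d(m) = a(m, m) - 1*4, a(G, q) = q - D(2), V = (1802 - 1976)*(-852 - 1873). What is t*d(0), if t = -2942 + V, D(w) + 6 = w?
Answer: 0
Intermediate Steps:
V = 474150 (V = -174*(-2725) = 474150)
D(w) = -6 + w
a(G, q) = 4 + q (a(G, q) = q - (-6 + 2) = q - 1*(-4) = q + 4 = 4 + q)
t = 471208 (t = -2942 + 474150 = 471208)
d(m) = m (d(m) = (4 + m) - 1*4 = (4 + m) - 4 = m)
t*d(0) = 471208*0 = 0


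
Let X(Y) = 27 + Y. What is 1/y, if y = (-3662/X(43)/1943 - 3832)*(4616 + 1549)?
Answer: -13601/321316089903 ≈ -4.2329e-8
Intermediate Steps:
y = -321316089903/13601 (y = (-3662/(27 + 43)/1943 - 3832)*(4616 + 1549) = (-3662/70*(1/1943) - 3832)*6165 = (-3662*1/70*(1/1943) - 3832)*6165 = (-1831/35*1/1943 - 3832)*6165 = (-1831/68005 - 3832)*6165 = -260596991/68005*6165 = -321316089903/13601 ≈ -2.3624e+7)
1/y = 1/(-321316089903/13601) = -13601/321316089903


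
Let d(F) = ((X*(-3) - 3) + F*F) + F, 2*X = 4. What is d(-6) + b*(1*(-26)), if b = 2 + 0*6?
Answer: -31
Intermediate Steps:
X = 2 (X = (1/2)*4 = 2)
d(F) = -9 + F + F**2 (d(F) = ((2*(-3) - 3) + F*F) + F = ((-6 - 3) + F**2) + F = (-9 + F**2) + F = -9 + F + F**2)
b = 2 (b = 2 + 0 = 2)
d(-6) + b*(1*(-26)) = (-9 - 6 + (-6)**2) + 2*(1*(-26)) = (-9 - 6 + 36) + 2*(-26) = 21 - 52 = -31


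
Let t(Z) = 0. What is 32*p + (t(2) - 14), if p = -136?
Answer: -4366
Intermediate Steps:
32*p + (t(2) - 14) = 32*(-136) + (0 - 14) = -4352 - 14 = -4366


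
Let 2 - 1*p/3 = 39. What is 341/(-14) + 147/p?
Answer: -13303/518 ≈ -25.681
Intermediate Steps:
p = -111 (p = 6 - 3*39 = 6 - 117 = -111)
341/(-14) + 147/p = 341/(-14) + 147/(-111) = 341*(-1/14) + 147*(-1/111) = -341/14 - 49/37 = -13303/518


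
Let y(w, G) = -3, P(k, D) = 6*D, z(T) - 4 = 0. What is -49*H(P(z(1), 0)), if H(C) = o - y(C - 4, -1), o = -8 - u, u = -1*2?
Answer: 147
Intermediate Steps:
z(T) = 4 (z(T) = 4 + 0 = 4)
u = -2
o = -6 (o = -8 - 1*(-2) = -8 + 2 = -6)
H(C) = -3 (H(C) = -6 - 1*(-3) = -6 + 3 = -3)
-49*H(P(z(1), 0)) = -49*(-3) = 147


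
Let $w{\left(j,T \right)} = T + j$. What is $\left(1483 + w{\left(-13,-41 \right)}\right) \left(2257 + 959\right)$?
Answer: $4595664$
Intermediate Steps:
$\left(1483 + w{\left(-13,-41 \right)}\right) \left(2257 + 959\right) = \left(1483 - 54\right) \left(2257 + 959\right) = \left(1483 - 54\right) 3216 = 1429 \cdot 3216 = 4595664$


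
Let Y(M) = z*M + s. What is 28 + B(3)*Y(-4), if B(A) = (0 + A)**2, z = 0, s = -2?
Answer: 10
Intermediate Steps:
Y(M) = -2 (Y(M) = 0*M - 2 = 0 - 2 = -2)
B(A) = A**2
28 + B(3)*Y(-4) = 28 + 3**2*(-2) = 28 + 9*(-2) = 28 - 18 = 10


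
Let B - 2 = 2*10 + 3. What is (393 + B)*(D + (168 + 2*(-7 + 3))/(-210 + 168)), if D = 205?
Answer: 1766050/21 ≈ 84098.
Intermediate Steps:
B = 25 (B = 2 + (2*10 + 3) = 2 + (20 + 3) = 2 + 23 = 25)
(393 + B)*(D + (168 + 2*(-7 + 3))/(-210 + 168)) = (393 + 25)*(205 + (168 + 2*(-7 + 3))/(-210 + 168)) = 418*(205 + (168 + 2*(-4))/(-42)) = 418*(205 + (168 - 8)*(-1/42)) = 418*(205 + 160*(-1/42)) = 418*(205 - 80/21) = 418*(4225/21) = 1766050/21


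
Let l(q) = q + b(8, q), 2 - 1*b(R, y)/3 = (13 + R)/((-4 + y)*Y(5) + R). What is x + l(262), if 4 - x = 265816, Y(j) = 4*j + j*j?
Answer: -3085090255/11618 ≈ -2.6554e+5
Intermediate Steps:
Y(j) = j**2 + 4*j (Y(j) = 4*j + j**2 = j**2 + 4*j)
b(R, y) = 6 - 3*(13 + R)/(-180 + R + 45*y) (b(R, y) = 6 - 3*(13 + R)/((-4 + y)*(5*(4 + 5)) + R) = 6 - 3*(13 + R)/((-4 + y)*(5*9) + R) = 6 - 3*(13 + R)/((-4 + y)*45 + R) = 6 - 3*(13 + R)/((-180 + 45*y) + R) = 6 - 3*(13 + R)/(-180 + R + 45*y))
l(q) = q + 3*(-365 + 90*q)/(-172 + 45*q) (l(q) = q + 3*(-373 + 8 + 90*q)/(-180 + 8 + 45*q) = q + 3*(-365 + 90*q)/(-172 + 45*q))
x = -265812 (x = 4 - 1*265816 = 4 - 265816 = -265812)
x + l(262) = -265812 + (-1095 + 45*262**2 + 98*262)/(-172 + 45*262) = -265812 + (-1095 + 45*68644 + 25676)/(-172 + 11790) = -265812 + (-1095 + 3088980 + 25676)/11618 = -265812 + (1/11618)*3113561 = -265812 + 3113561/11618 = -3085090255/11618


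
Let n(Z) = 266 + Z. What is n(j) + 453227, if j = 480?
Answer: 453973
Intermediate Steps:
n(j) + 453227 = (266 + 480) + 453227 = 746 + 453227 = 453973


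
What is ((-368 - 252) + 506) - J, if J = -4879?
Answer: 4765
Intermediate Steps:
((-368 - 252) + 506) - J = ((-368 - 252) + 506) - 1*(-4879) = (-620 + 506) + 4879 = -114 + 4879 = 4765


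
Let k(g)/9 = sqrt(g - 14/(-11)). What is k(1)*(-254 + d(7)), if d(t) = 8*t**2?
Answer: 6210*sqrt(11)/11 ≈ 1872.4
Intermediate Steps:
k(g) = 9*sqrt(14/11 + g) (k(g) = 9*sqrt(g - 14/(-11)) = 9*sqrt(g - 14*(-1/11)) = 9*sqrt(g + 14/11) = 9*sqrt(14/11 + g))
k(1)*(-254 + d(7)) = (9*sqrt(154 + 121*1)/11)*(-254 + 8*7**2) = (9*sqrt(154 + 121)/11)*(-254 + 8*49) = (9*sqrt(275)/11)*(-254 + 392) = (9*(5*sqrt(11))/11)*138 = (45*sqrt(11)/11)*138 = 6210*sqrt(11)/11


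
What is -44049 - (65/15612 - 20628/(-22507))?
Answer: -15478229588207/351379284 ≈ -44050.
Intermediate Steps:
-44049 - (65/15612 - 20628/(-22507)) = -44049 - (65*(1/15612) - 20628*(-1/22507)) = -44049 - (65/15612 + 20628/22507) = -44049 - 1*323507291/351379284 = -44049 - 323507291/351379284 = -15478229588207/351379284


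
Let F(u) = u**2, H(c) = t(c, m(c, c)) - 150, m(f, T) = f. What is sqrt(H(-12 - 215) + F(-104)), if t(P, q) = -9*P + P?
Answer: 79*sqrt(2) ≈ 111.72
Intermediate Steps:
t(P, q) = -8*P
H(c) = -150 - 8*c (H(c) = -8*c - 150 = -150 - 8*c)
sqrt(H(-12 - 215) + F(-104)) = sqrt((-150 - 8*(-12 - 215)) + (-104)**2) = sqrt((-150 - 8*(-227)) + 10816) = sqrt((-150 + 1816) + 10816) = sqrt(1666 + 10816) = sqrt(12482) = 79*sqrt(2)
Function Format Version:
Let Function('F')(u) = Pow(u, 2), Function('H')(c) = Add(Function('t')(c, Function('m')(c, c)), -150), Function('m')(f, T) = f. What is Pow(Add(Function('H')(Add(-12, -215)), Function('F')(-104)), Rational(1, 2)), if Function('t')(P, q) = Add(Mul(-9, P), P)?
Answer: Mul(79, Pow(2, Rational(1, 2))) ≈ 111.72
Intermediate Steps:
Function('t')(P, q) = Mul(-8, P)
Function('H')(c) = Add(-150, Mul(-8, c)) (Function('H')(c) = Add(Mul(-8, c), -150) = Add(-150, Mul(-8, c)))
Pow(Add(Function('H')(Add(-12, -215)), Function('F')(-104)), Rational(1, 2)) = Pow(Add(Add(-150, Mul(-8, Add(-12, -215))), Pow(-104, 2)), Rational(1, 2)) = Pow(Add(Add(-150, Mul(-8, -227)), 10816), Rational(1, 2)) = Pow(Add(Add(-150, 1816), 10816), Rational(1, 2)) = Pow(Add(1666, 10816), Rational(1, 2)) = Pow(12482, Rational(1, 2)) = Mul(79, Pow(2, Rational(1, 2)))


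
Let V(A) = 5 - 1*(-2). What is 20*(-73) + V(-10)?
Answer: -1453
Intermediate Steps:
V(A) = 7 (V(A) = 5 + 2 = 7)
20*(-73) + V(-10) = 20*(-73) + 7 = -1460 + 7 = -1453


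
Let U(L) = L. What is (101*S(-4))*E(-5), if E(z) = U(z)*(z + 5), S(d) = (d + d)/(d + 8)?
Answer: 0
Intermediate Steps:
S(d) = 2*d/(8 + d) (S(d) = (2*d)/(8 + d) = 2*d/(8 + d))
E(z) = z*(5 + z) (E(z) = z*(z + 5) = z*(5 + z))
(101*S(-4))*E(-5) = (101*(2*(-4)/(8 - 4)))*(-5*(5 - 5)) = (101*(2*(-4)/4))*(-5*0) = (101*(2*(-4)*(1/4)))*0 = (101*(-2))*0 = -202*0 = 0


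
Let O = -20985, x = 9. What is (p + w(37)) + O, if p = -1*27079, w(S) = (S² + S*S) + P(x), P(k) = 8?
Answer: -45318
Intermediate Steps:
w(S) = 8 + 2*S² (w(S) = (S² + S*S) + 8 = (S² + S²) + 8 = 2*S² + 8 = 8 + 2*S²)
p = -27079
(p + w(37)) + O = (-27079 + (8 + 2*37²)) - 20985 = (-27079 + (8 + 2*1369)) - 20985 = (-27079 + (8 + 2738)) - 20985 = (-27079 + 2746) - 20985 = -24333 - 20985 = -45318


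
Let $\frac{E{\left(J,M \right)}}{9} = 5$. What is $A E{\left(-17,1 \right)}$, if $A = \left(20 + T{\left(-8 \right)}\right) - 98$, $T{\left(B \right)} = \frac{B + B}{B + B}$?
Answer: $-3465$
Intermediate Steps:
$T{\left(B \right)} = 1$ ($T{\left(B \right)} = \frac{2 B}{2 B} = 2 B \frac{1}{2 B} = 1$)
$E{\left(J,M \right)} = 45$ ($E{\left(J,M \right)} = 9 \cdot 5 = 45$)
$A = -77$ ($A = \left(20 + 1\right) - 98 = 21 - 98 = -77$)
$A E{\left(-17,1 \right)} = \left(-77\right) 45 = -3465$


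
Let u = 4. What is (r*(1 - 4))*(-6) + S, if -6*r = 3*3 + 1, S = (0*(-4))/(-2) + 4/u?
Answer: -29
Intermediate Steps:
S = 1 (S = (0*(-4))/(-2) + 4/4 = 0*(-½) + 4*(¼) = 0 + 1 = 1)
r = -5/3 (r = -(3*3 + 1)/6 = -(9 + 1)/6 = -⅙*10 = -5/3 ≈ -1.6667)
(r*(1 - 4))*(-6) + S = -5*(1 - 4)/3*(-6) + 1 = -5/3*(-3)*(-6) + 1 = 5*(-6) + 1 = -30 + 1 = -29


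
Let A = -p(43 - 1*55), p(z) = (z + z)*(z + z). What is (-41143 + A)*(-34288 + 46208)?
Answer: -497290480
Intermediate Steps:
p(z) = 4*z² (p(z) = (2*z)*(2*z) = 4*z²)
A = -576 (A = -4*(43 - 1*55)² = -4*(43 - 55)² = -4*(-12)² = -4*144 = -1*576 = -576)
(-41143 + A)*(-34288 + 46208) = (-41143 - 576)*(-34288 + 46208) = -41719*11920 = -497290480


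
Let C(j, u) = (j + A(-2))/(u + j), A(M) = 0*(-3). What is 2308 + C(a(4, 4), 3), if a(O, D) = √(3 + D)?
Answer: 4609/2 + 3*√7/2 ≈ 2308.5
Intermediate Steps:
A(M) = 0
C(j, u) = j/(j + u) (C(j, u) = (j + 0)/(u + j) = j/(j + u))
2308 + C(a(4, 4), 3) = 2308 + √(3 + 4)/(√(3 + 4) + 3) = 2308 + √7/(√7 + 3) = 2308 + √7/(3 + √7)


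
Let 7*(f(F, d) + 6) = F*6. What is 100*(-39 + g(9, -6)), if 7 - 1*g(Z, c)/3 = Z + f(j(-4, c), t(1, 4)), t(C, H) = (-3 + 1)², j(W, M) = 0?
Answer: -2700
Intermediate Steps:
t(C, H) = 4 (t(C, H) = (-2)² = 4)
f(F, d) = -6 + 6*F/7 (f(F, d) = -6 + (F*6)/7 = -6 + (6*F)/7 = -6 + 6*F/7)
g(Z, c) = 39 - 3*Z (g(Z, c) = 21 - 3*(Z + (-6 + (6/7)*0)) = 21 - 3*(Z + (-6 + 0)) = 21 - 3*(Z - 6) = 21 - 3*(-6 + Z) = 21 + (18 - 3*Z) = 39 - 3*Z)
100*(-39 + g(9, -6)) = 100*(-39 + (39 - 3*9)) = 100*(-39 + (39 - 27)) = 100*(-39 + 12) = 100*(-27) = -2700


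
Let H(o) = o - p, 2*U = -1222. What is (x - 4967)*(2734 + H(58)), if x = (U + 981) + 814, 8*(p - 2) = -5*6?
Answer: -42275025/4 ≈ -1.0569e+7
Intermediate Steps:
U = -611 (U = (½)*(-1222) = -611)
p = -7/4 (p = 2 + (-5*6)/8 = 2 + (⅛)*(-30) = 2 - 15/4 = -7/4 ≈ -1.7500)
x = 1184 (x = (-611 + 981) + 814 = 370 + 814 = 1184)
H(o) = 7/4 + o (H(o) = o - 1*(-7/4) = o + 7/4 = 7/4 + o)
(x - 4967)*(2734 + H(58)) = (1184 - 4967)*(2734 + (7/4 + 58)) = -3783*(2734 + 239/4) = -3783*11175/4 = -42275025/4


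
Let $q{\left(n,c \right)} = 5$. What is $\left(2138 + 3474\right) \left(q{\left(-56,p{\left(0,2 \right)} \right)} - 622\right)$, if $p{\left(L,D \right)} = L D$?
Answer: $-3462604$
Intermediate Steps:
$p{\left(L,D \right)} = D L$
$\left(2138 + 3474\right) \left(q{\left(-56,p{\left(0,2 \right)} \right)} - 622\right) = \left(2138 + 3474\right) \left(5 - 622\right) = 5612 \left(-617\right) = -3462604$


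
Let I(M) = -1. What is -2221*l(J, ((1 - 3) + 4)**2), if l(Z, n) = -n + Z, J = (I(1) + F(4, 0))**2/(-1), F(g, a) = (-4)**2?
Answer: 508609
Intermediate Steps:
F(g, a) = 16
J = -225 (J = (-1 + 16)**2/(-1) = 15**2*(-1) = 225*(-1) = -225)
l(Z, n) = Z - n
-2221*l(J, ((1 - 3) + 4)**2) = -2221*(-225 - ((1 - 3) + 4)**2) = -2221*(-225 - (-2 + 4)**2) = -2221*(-225 - 1*2**2) = -2221*(-225 - 1*4) = -2221*(-225 - 4) = -2221*(-229) = 508609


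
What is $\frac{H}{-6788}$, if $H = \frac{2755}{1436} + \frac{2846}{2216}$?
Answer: $- \frac{159249}{337509542} \approx -0.00047184$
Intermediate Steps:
$H = \frac{318498}{99443}$ ($H = 2755 \cdot \frac{1}{1436} + 2846 \cdot \frac{1}{2216} = \frac{2755}{1436} + \frac{1423}{1108} = \frac{318498}{99443} \approx 3.2028$)
$\frac{H}{-6788} = \frac{318498}{99443 \left(-6788\right)} = \frac{318498}{99443} \left(- \frac{1}{6788}\right) = - \frac{159249}{337509542}$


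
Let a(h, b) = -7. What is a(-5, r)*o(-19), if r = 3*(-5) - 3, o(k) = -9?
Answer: 63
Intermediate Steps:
r = -18 (r = -15 - 3 = -18)
a(-5, r)*o(-19) = -7*(-9) = 63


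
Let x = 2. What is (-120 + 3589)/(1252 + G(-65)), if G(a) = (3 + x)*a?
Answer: 3469/927 ≈ 3.7422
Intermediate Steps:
G(a) = 5*a (G(a) = (3 + 2)*a = 5*a)
(-120 + 3589)/(1252 + G(-65)) = (-120 + 3589)/(1252 + 5*(-65)) = 3469/(1252 - 325) = 3469/927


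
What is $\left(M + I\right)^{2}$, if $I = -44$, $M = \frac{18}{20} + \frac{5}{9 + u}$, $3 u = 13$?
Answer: $\frac{2920681}{1600} \approx 1825.4$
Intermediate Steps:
$u = \frac{13}{3}$ ($u = \frac{1}{3} \cdot 13 = \frac{13}{3} \approx 4.3333$)
$M = \frac{51}{40}$ ($M = \frac{18}{20} + \frac{5}{9 + \frac{13}{3}} = 18 \cdot \frac{1}{20} + \frac{5}{\frac{40}{3}} = \frac{9}{10} + 5 \cdot \frac{3}{40} = \frac{9}{10} + \frac{3}{8} = \frac{51}{40} \approx 1.275$)
$\left(M + I\right)^{2} = \left(\frac{51}{40} - 44\right)^{2} = \left(- \frac{1709}{40}\right)^{2} = \frac{2920681}{1600}$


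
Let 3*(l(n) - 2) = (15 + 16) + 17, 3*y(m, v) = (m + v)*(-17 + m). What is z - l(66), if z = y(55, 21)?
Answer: 2834/3 ≈ 944.67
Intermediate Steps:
y(m, v) = (-17 + m)*(m + v)/3 (y(m, v) = ((m + v)*(-17 + m))/3 = ((-17 + m)*(m + v))/3 = (-17 + m)*(m + v)/3)
z = 2888/3 (z = -17/3*55 - 17/3*21 + (1/3)*55**2 + (1/3)*55*21 = -935/3 - 119 + (1/3)*3025 + 385 = -935/3 - 119 + 3025/3 + 385 = 2888/3 ≈ 962.67)
l(n) = 18 (l(n) = 2 + ((15 + 16) + 17)/3 = 2 + (31 + 17)/3 = 2 + (1/3)*48 = 2 + 16 = 18)
z - l(66) = 2888/3 - 1*18 = 2888/3 - 18 = 2834/3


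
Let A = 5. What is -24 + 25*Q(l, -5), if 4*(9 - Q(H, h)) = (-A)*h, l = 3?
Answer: 179/4 ≈ 44.750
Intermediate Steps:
Q(H, h) = 9 + 5*h/4 (Q(H, h) = 9 - (-1*5)*h/4 = 9 - (-5)*h/4 = 9 + 5*h/4)
-24 + 25*Q(l, -5) = -24 + 25*(9 + (5/4)*(-5)) = -24 + 25*(9 - 25/4) = -24 + 25*(11/4) = -24 + 275/4 = 179/4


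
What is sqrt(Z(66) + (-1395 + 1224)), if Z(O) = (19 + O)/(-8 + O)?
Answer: I*sqrt(570314)/58 ≈ 13.021*I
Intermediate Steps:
Z(O) = (19 + O)/(-8 + O)
sqrt(Z(66) + (-1395 + 1224)) = sqrt((19 + 66)/(-8 + 66) + (-1395 + 1224)) = sqrt(85/58 - 171) = sqrt(-9833/58) = I*sqrt(570314)/58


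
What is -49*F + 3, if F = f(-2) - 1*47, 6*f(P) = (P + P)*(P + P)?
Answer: 6526/3 ≈ 2175.3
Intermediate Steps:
f(P) = 2*P**2/3 (f(P) = ((P + P)*(P + P))/6 = ((2*P)*(2*P))/6 = (4*P**2)/6 = 2*P**2/3)
F = -133/3 (F = (2/3)*(-2)**2 - 1*47 = (2/3)*4 - 47 = 8/3 - 47 = -133/3 ≈ -44.333)
-49*F + 3 = -49*(-133/3) + 3 = 6517/3 + 3 = 6526/3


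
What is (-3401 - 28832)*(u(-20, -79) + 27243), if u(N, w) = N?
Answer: -877478959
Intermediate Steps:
(-3401 - 28832)*(u(-20, -79) + 27243) = (-3401 - 28832)*(-20 + 27243) = -32233*27223 = -877478959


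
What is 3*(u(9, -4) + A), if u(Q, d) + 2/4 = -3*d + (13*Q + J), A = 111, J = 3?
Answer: 1455/2 ≈ 727.50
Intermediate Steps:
u(Q, d) = 5/2 - 3*d + 13*Q (u(Q, d) = -½ + (-3*d + (13*Q + 3)) = -½ + (-3*d + (3 + 13*Q)) = -½ + (3 - 3*d + 13*Q) = 5/2 - 3*d + 13*Q)
3*(u(9, -4) + A) = 3*((5/2 - 3*(-4) + 13*9) + 111) = 3*((5/2 + 12 + 117) + 111) = 3*(263/2 + 111) = 3*(485/2) = 1455/2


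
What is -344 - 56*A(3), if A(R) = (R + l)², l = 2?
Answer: -1744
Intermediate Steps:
A(R) = (2 + R)² (A(R) = (R + 2)² = (2 + R)²)
-344 - 56*A(3) = -344 - 56*(2 + 3)² = -344 - 56*5² = -344 - 56*25 = -344 - 1400 = -1744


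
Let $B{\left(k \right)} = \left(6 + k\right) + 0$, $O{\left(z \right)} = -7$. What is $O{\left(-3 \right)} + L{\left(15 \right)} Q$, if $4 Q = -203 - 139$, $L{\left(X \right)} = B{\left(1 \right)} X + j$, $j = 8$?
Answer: $- \frac{19337}{2} \approx -9668.5$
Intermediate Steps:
$B{\left(k \right)} = 6 + k$
$L{\left(X \right)} = 8 + 7 X$ ($L{\left(X \right)} = \left(6 + 1\right) X + 8 = 7 X + 8 = 8 + 7 X$)
$Q = - \frac{171}{2}$ ($Q = \frac{-203 - 139}{4} = \frac{1}{4} \left(-342\right) = - \frac{171}{2} \approx -85.5$)
$O{\left(-3 \right)} + L{\left(15 \right)} Q = -7 + \left(8 + 7 \cdot 15\right) \left(- \frac{171}{2}\right) = -7 + \left(8 + 105\right) \left(- \frac{171}{2}\right) = -7 + 113 \left(- \frac{171}{2}\right) = -7 - \frac{19323}{2} = - \frac{19337}{2}$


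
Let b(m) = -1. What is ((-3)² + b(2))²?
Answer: 64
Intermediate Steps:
((-3)² + b(2))² = ((-3)² - 1)² = (9 - 1)² = 8² = 64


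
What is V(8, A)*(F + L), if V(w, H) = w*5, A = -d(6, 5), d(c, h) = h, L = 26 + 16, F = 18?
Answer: 2400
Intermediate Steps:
L = 42
A = -5 (A = -1*5 = -5)
V(w, H) = 5*w
V(8, A)*(F + L) = (5*8)*(18 + 42) = 40*60 = 2400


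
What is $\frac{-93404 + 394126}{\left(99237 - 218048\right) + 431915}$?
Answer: $\frac{150361}{156552} \approx 0.96045$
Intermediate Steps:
$\frac{-93404 + 394126}{\left(99237 - 218048\right) + 431915} = \frac{300722}{\left(99237 - 218048\right) + 431915} = \frac{300722}{-118811 + 431915} = \frac{300722}{313104} = 300722 \cdot \frac{1}{313104} = \frac{150361}{156552}$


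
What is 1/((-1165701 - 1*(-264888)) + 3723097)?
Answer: 1/2822284 ≈ 3.5432e-7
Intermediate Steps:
1/((-1165701 - 1*(-264888)) + 3723097) = 1/((-1165701 + 264888) + 3723097) = 1/(-900813 + 3723097) = 1/2822284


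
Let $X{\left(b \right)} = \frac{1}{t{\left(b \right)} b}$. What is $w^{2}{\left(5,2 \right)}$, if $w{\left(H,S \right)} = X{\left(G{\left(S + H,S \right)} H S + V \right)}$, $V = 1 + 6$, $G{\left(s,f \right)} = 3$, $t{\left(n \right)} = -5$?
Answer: $\frac{1}{34225} \approx 2.9218 \cdot 10^{-5}$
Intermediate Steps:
$V = 7$
$X{\left(b \right)} = - \frac{1}{5 b}$ ($X{\left(b \right)} = \frac{1}{\left(-5\right) b} = - \frac{1}{5 b}$)
$w{\left(H,S \right)} = - \frac{1}{5 \left(7 + 3 H S\right)}$ ($w{\left(H,S \right)} = - \frac{1}{5 \left(3 H S + 7\right)} = - \frac{1}{5 \left(7 + 3 H S\right)}$)
$w^{2}{\left(5,2 \right)} = \left(- \frac{1}{35 + 15 \cdot 5 \cdot 2}\right)^{2} = \left(- \frac{1}{35 + 150}\right)^{2} = \left(- \frac{1}{185}\right)^{2} = \frac{1}{34225}$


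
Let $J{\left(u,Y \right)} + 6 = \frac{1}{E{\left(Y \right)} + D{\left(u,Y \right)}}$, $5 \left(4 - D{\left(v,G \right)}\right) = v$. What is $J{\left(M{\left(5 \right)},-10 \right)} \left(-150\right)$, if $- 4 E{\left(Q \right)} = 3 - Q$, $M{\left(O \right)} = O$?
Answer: $1500$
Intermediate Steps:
$D{\left(v,G \right)} = 4 - \frac{v}{5}$
$E{\left(Q \right)} = - \frac{3}{4} + \frac{Q}{4}$ ($E{\left(Q \right)} = - \frac{3 - Q}{4} = - \frac{3}{4} + \frac{Q}{4}$)
$J{\left(u,Y \right)} = -6 + \frac{1}{\frac{13}{4} - \frac{u}{5} + \frac{Y}{4}}$ ($J{\left(u,Y \right)} = -6 + \frac{1}{\left(- \frac{3}{4} + \frac{Y}{4}\right) - \left(-4 + \frac{u}{5}\right)} = -6 + \frac{1}{\frac{13}{4} - \frac{u}{5} + \frac{Y}{4}}$)
$J{\left(M{\left(5 \right)},-10 \right)} \left(-150\right) = \frac{2 \left(-185 - -150 + 12 \cdot 5\right)}{65 - 20 + 5 \left(-10\right)} \left(-150\right) = \frac{2 \left(-185 + 150 + 60\right)}{65 - 20 - 50} \left(-150\right) = 2 \frac{1}{-5} \cdot 25 \left(-150\right) = 2 \left(- \frac{1}{5}\right) 25 \left(-150\right) = \left(-10\right) \left(-150\right) = 1500$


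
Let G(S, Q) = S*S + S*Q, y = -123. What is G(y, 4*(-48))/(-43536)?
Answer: -12915/14512 ≈ -0.88995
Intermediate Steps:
G(S, Q) = S² + Q*S
G(y, 4*(-48))/(-43536) = -123*(4*(-48) - 123)/(-43536) = -123*(-192 - 123)*(-1/43536) = -123*(-315)*(-1/43536) = 38745*(-1/43536) = -12915/14512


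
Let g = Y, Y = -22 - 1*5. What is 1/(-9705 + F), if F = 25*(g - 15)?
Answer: -1/10755 ≈ -9.2980e-5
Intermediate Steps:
Y = -27 (Y = -22 - 5 = -27)
g = -27
F = -1050 (F = 25*(-27 - 15) = 25*(-42) = -1050)
1/(-9705 + F) = 1/(-9705 - 1050) = 1/(-10755) = -1/10755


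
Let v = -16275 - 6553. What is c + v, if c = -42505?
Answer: -65333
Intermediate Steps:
v = -22828
c + v = -42505 - 22828 = -65333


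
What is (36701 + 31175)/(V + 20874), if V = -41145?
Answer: -67876/20271 ≈ -3.3484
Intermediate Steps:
(36701 + 31175)/(V + 20874) = (36701 + 31175)/(-41145 + 20874) = 67876/(-20271) = 67876*(-1/20271) = -67876/20271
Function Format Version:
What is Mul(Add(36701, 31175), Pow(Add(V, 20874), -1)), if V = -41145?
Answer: Rational(-67876, 20271) ≈ -3.3484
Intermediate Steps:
Mul(Add(36701, 31175), Pow(Add(V, 20874), -1)) = Mul(Add(36701, 31175), Pow(Add(-41145, 20874), -1)) = Mul(67876, Pow(-20271, -1)) = Mul(67876, Rational(-1, 20271)) = Rational(-67876, 20271)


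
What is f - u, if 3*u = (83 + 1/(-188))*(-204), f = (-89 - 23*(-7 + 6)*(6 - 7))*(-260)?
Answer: 1633891/47 ≈ 34764.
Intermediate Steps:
f = 29120 (f = (-89 - (-23)*(-1))*(-260) = (-89 - 23*1)*(-260) = (-89 - 23)*(-260) = -112*(-260) = 29120)
u = -265251/47 (u = ((83 + 1/(-188))*(-204))/3 = ((83 - 1/188)*(-204))/3 = ((15603/188)*(-204))/3 = (⅓)*(-795753/47) = -265251/47 ≈ -5643.6)
f - u = 29120 - 1*(-265251/47) = 29120 + 265251/47 = 1633891/47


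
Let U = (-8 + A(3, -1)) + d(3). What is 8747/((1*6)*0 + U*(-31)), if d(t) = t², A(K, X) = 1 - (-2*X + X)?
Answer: -8747/31 ≈ -282.16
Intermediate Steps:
A(K, X) = 1 + X (A(K, X) = 1 - (-1)*X = 1 + X)
U = 1 (U = (-8 + (1 - 1)) + 3² = (-8 + 0) + 9 = -8 + 9 = 1)
8747/((1*6)*0 + U*(-31)) = 8747/((1*6)*0 + 1*(-31)) = 8747/(6*0 - 31) = 8747/(0 - 31) = 8747/(-31) = 8747*(-1/31) = -8747/31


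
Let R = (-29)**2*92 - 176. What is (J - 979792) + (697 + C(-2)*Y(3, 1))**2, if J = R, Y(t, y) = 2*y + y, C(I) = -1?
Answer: -420960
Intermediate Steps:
Y(t, y) = 3*y
R = 77196 (R = 841*92 - 176 = 77372 - 176 = 77196)
J = 77196
(J - 979792) + (697 + C(-2)*Y(3, 1))**2 = (77196 - 979792) + (697 - 3)**2 = -902596 + (697 - 1*3)**2 = -902596 + (697 - 3)**2 = -902596 + 694**2 = -902596 + 481636 = -420960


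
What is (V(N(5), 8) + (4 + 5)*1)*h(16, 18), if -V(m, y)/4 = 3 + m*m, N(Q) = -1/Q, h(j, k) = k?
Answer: -1422/25 ≈ -56.880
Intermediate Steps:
V(m, y) = -12 - 4*m² (V(m, y) = -4*(3 + m*m) = -4*(3 + m²) = -12 - 4*m²)
(V(N(5), 8) + (4 + 5)*1)*h(16, 18) = ((-12 - 4*(-1/5)²) + (4 + 5)*1)*18 = ((-12 - 4*(-1*⅕)²) + 9*1)*18 = ((-12 - 4*(-⅕)²) + 9)*18 = ((-12 - 4*1/25) + 9)*18 = ((-12 - 4/25) + 9)*18 = (-304/25 + 9)*18 = -79/25*18 = -1422/25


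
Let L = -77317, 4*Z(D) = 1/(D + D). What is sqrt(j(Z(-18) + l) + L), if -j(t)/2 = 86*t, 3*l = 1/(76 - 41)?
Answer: I*sqrt(3409699265)/210 ≈ 278.06*I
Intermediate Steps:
Z(D) = 1/(8*D) (Z(D) = 1/(4*(D + D)) = 1/(4*((2*D))) = (1/(2*D))/4 = 1/(8*D))
l = 1/105 (l = 1/(3*(76 - 41)) = (1/3)/35 = (1/3)*(1/35) = 1/105 ≈ 0.0095238)
j(t) = -172*t
sqrt(j(Z(-18) + l) + L) = sqrt(-172*((1/8)/(-18) + 1/105) - 77317) = sqrt(-172*((1/8)*(-1/18) + 1/105) - 77317) = sqrt(-172*(-1/144 + 1/105) - 77317) = sqrt(-172*13/5040 - 77317) = sqrt(-559/1260 - 77317) = sqrt(-97419979/1260) = I*sqrt(3409699265)/210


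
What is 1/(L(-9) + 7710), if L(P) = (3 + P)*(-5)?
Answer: 1/7740 ≈ 0.00012920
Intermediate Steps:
L(P) = -15 - 5*P
1/(L(-9) + 7710) = 1/((-15 - 5*(-9)) + 7710) = 1/((-15 + 45) + 7710) = 1/(30 + 7710) = 1/7740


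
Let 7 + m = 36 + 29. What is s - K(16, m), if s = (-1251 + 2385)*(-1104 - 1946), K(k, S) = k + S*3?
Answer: -3458890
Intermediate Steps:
m = 58 (m = -7 + (36 + 29) = -7 + 65 = 58)
K(k, S) = k + 3*S
s = -3458700 (s = 1134*(-3050) = -3458700)
s - K(16, m) = -3458700 - (16 + 3*58) = -3458700 - (16 + 174) = -3458700 - 1*190 = -3458700 - 190 = -3458890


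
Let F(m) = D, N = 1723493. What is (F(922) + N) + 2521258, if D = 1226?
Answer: 4245977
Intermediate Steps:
F(m) = 1226
(F(922) + N) + 2521258 = (1226 + 1723493) + 2521258 = 1724719 + 2521258 = 4245977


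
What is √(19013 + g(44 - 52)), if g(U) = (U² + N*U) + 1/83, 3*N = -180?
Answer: 8*√2105129/83 ≈ 139.85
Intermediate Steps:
N = -60 (N = (⅓)*(-180) = -60)
g(U) = 1/83 + U² - 60*U (g(U) = (U² - 60*U) + 1/83 = 1/83 + U² - 60*U)
√(19013 + g(44 - 52)) = √(19013 + (1/83 + (44 - 52)² - 60*(44 - 52))) = √(19013 + (1/83 + (-8)² - 60*(-8))) = √(19013 + (1/83 + 64 + 480)) = √(19013 + 45153/83) = √(1623232/83) = 8*√2105129/83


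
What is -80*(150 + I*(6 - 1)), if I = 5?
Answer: -14000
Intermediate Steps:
-80*(150 + I*(6 - 1)) = -80*(150 + 5*(6 - 1)) = -80*(150 + 5*5) = -80*(150 + 25) = -80*175 = -14000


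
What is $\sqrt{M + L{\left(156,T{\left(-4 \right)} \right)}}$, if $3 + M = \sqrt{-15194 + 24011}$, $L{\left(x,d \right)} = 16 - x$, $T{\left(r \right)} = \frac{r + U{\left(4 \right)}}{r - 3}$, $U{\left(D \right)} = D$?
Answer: $\sqrt{-143 + \sqrt{8817}} \approx 7.0072 i$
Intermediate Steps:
$T{\left(r \right)} = \frac{4 + r}{-3 + r}$ ($T{\left(r \right)} = \frac{r + 4}{r - 3} = \frac{4 + r}{-3 + r}$)
$M = -3 + \sqrt{8817}$ ($M = -3 + \sqrt{-15194 + 24011} = -3 + \sqrt{8817} \approx 90.899$)
$\sqrt{M + L{\left(156,T{\left(-4 \right)} \right)}} = \sqrt{\left(-3 + \sqrt{8817}\right) + \left(16 - 156\right)} = \sqrt{\left(-3 + \sqrt{8817}\right) - 140} = \sqrt{-143 + \sqrt{8817}}$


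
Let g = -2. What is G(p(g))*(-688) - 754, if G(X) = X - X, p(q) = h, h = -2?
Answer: -754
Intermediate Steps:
p(q) = -2
G(X) = 0
G(p(g))*(-688) - 754 = 0*(-688) - 754 = 0 - 754 = -754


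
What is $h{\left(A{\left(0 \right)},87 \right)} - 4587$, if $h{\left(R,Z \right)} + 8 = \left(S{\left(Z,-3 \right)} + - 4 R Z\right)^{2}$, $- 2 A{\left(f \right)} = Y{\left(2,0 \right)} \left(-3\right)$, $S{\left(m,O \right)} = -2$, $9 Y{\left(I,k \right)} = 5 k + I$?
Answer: $9329$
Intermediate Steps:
$Y{\left(I,k \right)} = \frac{I}{9} + \frac{5 k}{9}$ ($Y{\left(I,k \right)} = \frac{5 k + I}{9} = \frac{I + 5 k}{9} = \frac{I}{9} + \frac{5 k}{9}$)
$A{\left(f \right)} = \frac{1}{3}$ ($A{\left(f \right)} = - \frac{\left(\frac{1}{9} \cdot 2 + \frac{5}{9} \cdot 0\right) \left(-3\right)}{2} = - \frac{\left(\frac{2}{9} + 0\right) \left(-3\right)}{2} = - \frac{\frac{2}{9} \left(-3\right)}{2} = \left(- \frac{1}{2}\right) \left(- \frac{2}{3}\right) = \frac{1}{3}$)
$h{\left(R,Z \right)} = -8 + \left(-2 - 4 R Z\right)^{2}$ ($h{\left(R,Z \right)} = -8 + \left(-2 + - 4 R Z\right)^{2} = -8 + \left(-2 - 4 R Z\right)^{2}$)
$h{\left(A{\left(0 \right)},87 \right)} - 4587 = \left(-8 + 4 \left(1 + 2 \cdot \frac{1}{3} \cdot 87\right)^{2}\right) - 4587 = \left(-8 + 4 \left(1 + 58\right)^{2}\right) - 4587 = \left(-8 + 4 \cdot 59^{2}\right) - 4587 = \left(-8 + 4 \cdot 3481\right) - 4587 = \left(-8 + 13924\right) - 4587 = 13916 - 4587 = 9329$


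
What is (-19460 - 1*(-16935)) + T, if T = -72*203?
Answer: -17141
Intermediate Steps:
T = -14616
(-19460 - 1*(-16935)) + T = (-19460 - 1*(-16935)) - 14616 = (-19460 + 16935) - 14616 = -2525 - 14616 = -17141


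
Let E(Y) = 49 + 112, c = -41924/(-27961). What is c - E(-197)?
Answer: -4459797/27961 ≈ -159.50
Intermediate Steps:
c = 41924/27961 (c = -41924*(-1/27961) = 41924/27961 ≈ 1.4994)
E(Y) = 161
c - E(-197) = 41924/27961 - 1*161 = 41924/27961 - 161 = -4459797/27961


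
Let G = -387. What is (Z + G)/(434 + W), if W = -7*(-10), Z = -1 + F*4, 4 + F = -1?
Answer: -17/21 ≈ -0.80952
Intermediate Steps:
F = -5 (F = -4 - 1 = -5)
Z = -21 (Z = -1 - 5*4 = -1 - 20 = -21)
W = 70
(Z + G)/(434 + W) = (-21 - 387)/(434 + 70) = -408/504 = -408*1/504 = -17/21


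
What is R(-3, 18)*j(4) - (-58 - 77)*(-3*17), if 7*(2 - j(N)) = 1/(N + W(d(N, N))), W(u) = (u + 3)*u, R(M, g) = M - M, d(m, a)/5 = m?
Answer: -6885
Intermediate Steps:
d(m, a) = 5*m
R(M, g) = 0
W(u) = u*(3 + u) (W(u) = (3 + u)*u = u*(3 + u))
j(N) = 2 - 1/(7*(N + 5*N*(3 + 5*N))) (j(N) = 2 - 1/(7*(N + (5*N)*(3 + 5*N))) = 2 - 1/(7*(N + 5*N*(3 + 5*N))))
R(-3, 18)*j(4) - (-58 - 77)*(-3*17) = 0*((⅐)*(-1 + 224*4 + 350*4²)/(4*(16 + 25*4))) - (-58 - 77)*(-3*17) = 0*((⅐)*(¼)*(-1 + 896 + 350*16)/(16 + 100)) - (-135)*(-51) = 0*((⅐)*(¼)*(-1 + 896 + 5600)/116) - 1*6885 = 0*((⅐)*(¼)*(1/116)*6495) - 6885 = 0*(6495/3248) - 6885 = 0 - 6885 = -6885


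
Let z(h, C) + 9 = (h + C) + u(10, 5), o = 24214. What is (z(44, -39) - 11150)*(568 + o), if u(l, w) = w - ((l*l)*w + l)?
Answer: -288933338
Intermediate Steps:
u(l, w) = w - l - w*l² (u(l, w) = w - (l²*w + l) = w - (w*l² + l) = w - (l + w*l²) = w + (-l - w*l²) = w - l - w*l²)
z(h, C) = -514 + C + h (z(h, C) = -9 + ((h + C) + (5 - 1*10 - 1*5*10²)) = -9 + ((C + h) + (5 - 10 - 1*5*100)) = -9 + ((C + h) + (5 - 10 - 500)) = -9 + ((C + h) - 505) = -9 + (-505 + C + h) = -514 + C + h)
(z(44, -39) - 11150)*(568 + o) = ((-514 - 39 + 44) - 11150)*(568 + 24214) = (-509 - 11150)*24782 = -11659*24782 = -288933338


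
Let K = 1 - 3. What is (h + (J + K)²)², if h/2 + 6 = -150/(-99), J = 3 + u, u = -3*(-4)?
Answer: 27888961/1089 ≈ 25610.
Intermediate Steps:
u = 12
K = -2
J = 15 (J = 3 + 12 = 15)
h = -296/33 (h = -12 + 2*(-150/(-99)) = -12 + 2*(-150*(-1/99)) = -12 + 2*(50/33) = -12 + 100/33 = -296/33 ≈ -8.9697)
(h + (J + K)²)² = (-296/33 + (15 - 2)²)² = (-296/33 + 13²)² = (-296/33 + 169)² = (5281/33)² = 27888961/1089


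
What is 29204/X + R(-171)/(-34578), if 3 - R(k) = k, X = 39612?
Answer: 4643164/6341221 ≈ 0.73222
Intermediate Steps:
R(k) = 3 - k
29204/X + R(-171)/(-34578) = 29204/39612 + (3 - 1*(-171))/(-34578) = 29204*(1/39612) + (3 + 171)*(-1/34578) = 7301/9903 + 174*(-1/34578) = 7301/9903 - 29/5763 = 4643164/6341221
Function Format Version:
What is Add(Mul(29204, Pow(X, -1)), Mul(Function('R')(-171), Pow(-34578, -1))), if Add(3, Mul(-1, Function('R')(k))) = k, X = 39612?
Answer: Rational(4643164, 6341221) ≈ 0.73222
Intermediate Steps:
Function('R')(k) = Add(3, Mul(-1, k))
Add(Mul(29204, Pow(X, -1)), Mul(Function('R')(-171), Pow(-34578, -1))) = Add(Mul(29204, Pow(39612, -1)), Mul(Add(3, Mul(-1, -171)), Pow(-34578, -1))) = Add(Mul(29204, Rational(1, 39612)), Mul(Add(3, 171), Rational(-1, 34578))) = Add(Rational(7301, 9903), Mul(174, Rational(-1, 34578))) = Add(Rational(7301, 9903), Rational(-29, 5763)) = Rational(4643164, 6341221)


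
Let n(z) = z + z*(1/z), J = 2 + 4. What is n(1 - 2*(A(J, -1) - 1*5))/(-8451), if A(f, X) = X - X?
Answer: -4/2817 ≈ -0.0014200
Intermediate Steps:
J = 6
A(f, X) = 0
n(z) = 1 + z (n(z) = z + z/z = z + 1 = 1 + z)
n(1 - 2*(A(J, -1) - 1*5))/(-8451) = (1 + (1 - 2*(0 - 1*5)))/(-8451) = (1 + (1 - 2*(0 - 5)))*(-1/8451) = (1 + (1 - 2*(-5)))*(-1/8451) = (1 + (1 + 10))*(-1/8451) = (1 + 11)*(-1/8451) = 12*(-1/8451) = -4/2817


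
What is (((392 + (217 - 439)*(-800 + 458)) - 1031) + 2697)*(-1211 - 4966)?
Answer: -481694814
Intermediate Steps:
(((392 + (217 - 439)*(-800 + 458)) - 1031) + 2697)*(-1211 - 4966) = (((392 - 222*(-342)) - 1031) + 2697)*(-6177) = (((392 + 75924) - 1031) + 2697)*(-6177) = ((76316 - 1031) + 2697)*(-6177) = (75285 + 2697)*(-6177) = 77982*(-6177) = -481694814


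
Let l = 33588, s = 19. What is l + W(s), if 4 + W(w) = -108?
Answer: 33476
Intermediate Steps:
W(w) = -112 (W(w) = -4 - 108 = -112)
l + W(s) = 33588 - 112 = 33476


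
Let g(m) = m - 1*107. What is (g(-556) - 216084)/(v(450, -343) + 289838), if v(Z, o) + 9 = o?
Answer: -216747/289486 ≈ -0.74873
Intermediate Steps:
v(Z, o) = -9 + o
g(m) = -107 + m (g(m) = m - 107 = -107 + m)
(g(-556) - 216084)/(v(450, -343) + 289838) = ((-107 - 556) - 216084)/((-9 - 343) + 289838) = (-663 - 216084)/(-352 + 289838) = -216747/289486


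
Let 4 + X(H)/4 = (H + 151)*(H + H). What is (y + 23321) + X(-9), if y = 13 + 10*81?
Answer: 13904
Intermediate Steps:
X(H) = -16 + 8*H*(151 + H) (X(H) = -16 + 4*((H + 151)*(H + H)) = -16 + 4*((151 + H)*(2*H)) = -16 + 4*(2*H*(151 + H)) = -16 + 8*H*(151 + H))
y = 823 (y = 13 + 810 = 823)
(y + 23321) + X(-9) = (823 + 23321) + (-16 + 8*(-9)² + 1208*(-9)) = 24144 + (-16 + 8*81 - 10872) = 24144 + (-16 + 648 - 10872) = 24144 - 10240 = 13904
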